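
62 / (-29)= -62 / 29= -2.14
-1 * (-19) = 19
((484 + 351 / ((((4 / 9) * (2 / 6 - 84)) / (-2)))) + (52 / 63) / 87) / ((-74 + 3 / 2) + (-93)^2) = 1383677149 / 23597913843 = 0.06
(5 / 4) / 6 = 5 / 24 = 0.21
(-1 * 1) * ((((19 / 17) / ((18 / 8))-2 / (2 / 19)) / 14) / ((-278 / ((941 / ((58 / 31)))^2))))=-2409031639271 / 2003181264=-1202.60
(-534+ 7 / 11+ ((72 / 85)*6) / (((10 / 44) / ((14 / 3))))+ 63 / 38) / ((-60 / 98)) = 3720001061 / 5329500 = 698.00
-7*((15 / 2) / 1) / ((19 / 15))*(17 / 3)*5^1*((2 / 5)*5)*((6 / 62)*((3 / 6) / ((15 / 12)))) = -53550 / 589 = -90.92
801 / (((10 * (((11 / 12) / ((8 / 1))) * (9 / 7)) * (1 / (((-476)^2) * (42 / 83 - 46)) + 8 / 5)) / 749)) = 6387570964447232 / 25096160441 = 254523.83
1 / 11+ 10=111 / 11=10.09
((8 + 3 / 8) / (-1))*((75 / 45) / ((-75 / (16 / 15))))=134 / 675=0.20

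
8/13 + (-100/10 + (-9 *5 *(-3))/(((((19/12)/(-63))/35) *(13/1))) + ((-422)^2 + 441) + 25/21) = 850952572/5187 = 164054.86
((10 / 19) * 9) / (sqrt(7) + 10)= 0.37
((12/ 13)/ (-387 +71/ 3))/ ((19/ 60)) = -0.01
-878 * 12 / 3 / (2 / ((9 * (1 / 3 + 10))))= -163308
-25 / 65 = -5 / 13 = -0.38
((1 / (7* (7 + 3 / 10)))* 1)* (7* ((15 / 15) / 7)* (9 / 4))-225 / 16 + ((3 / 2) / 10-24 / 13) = -8351379 / 531440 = -15.71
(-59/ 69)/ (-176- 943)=59/ 77211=0.00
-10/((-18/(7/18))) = 0.22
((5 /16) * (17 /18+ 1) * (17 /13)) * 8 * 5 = 14875 /468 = 31.78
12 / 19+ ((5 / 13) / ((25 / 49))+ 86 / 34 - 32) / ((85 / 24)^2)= -251471508 / 151688875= -1.66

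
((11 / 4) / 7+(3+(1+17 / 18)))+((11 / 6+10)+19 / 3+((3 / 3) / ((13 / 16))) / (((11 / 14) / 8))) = 1298573 / 36036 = 36.04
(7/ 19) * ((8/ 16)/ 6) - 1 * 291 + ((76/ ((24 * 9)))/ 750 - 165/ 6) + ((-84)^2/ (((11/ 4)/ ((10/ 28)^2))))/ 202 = -67719629951/ 213728625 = -316.85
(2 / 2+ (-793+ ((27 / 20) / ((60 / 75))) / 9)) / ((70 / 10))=-12669 / 112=-113.12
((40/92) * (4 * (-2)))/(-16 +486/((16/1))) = -128/529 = -0.24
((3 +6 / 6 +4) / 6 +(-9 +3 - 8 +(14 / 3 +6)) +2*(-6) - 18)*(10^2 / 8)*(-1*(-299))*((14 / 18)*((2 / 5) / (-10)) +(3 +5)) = -8577712 / 9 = -953079.11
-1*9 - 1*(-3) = -6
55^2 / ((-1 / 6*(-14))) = 9075 / 7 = 1296.43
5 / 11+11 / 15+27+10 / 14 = 33382 / 1155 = 28.90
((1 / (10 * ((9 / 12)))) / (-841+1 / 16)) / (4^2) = -2 / 201825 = -0.00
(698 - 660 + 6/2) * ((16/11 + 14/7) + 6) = 4264/11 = 387.64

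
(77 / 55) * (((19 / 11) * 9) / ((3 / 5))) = 36.27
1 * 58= 58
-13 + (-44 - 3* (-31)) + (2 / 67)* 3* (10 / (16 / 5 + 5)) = 99192 / 2747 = 36.11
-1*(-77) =77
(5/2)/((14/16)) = 20/7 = 2.86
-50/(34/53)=-1325/17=-77.94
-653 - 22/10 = -655.20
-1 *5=-5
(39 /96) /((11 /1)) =0.04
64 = 64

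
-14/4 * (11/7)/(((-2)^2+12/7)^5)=-184877/204800000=-0.00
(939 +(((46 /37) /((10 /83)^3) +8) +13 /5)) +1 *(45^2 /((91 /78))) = 439805907 /129500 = 3396.18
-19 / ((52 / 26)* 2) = -4.75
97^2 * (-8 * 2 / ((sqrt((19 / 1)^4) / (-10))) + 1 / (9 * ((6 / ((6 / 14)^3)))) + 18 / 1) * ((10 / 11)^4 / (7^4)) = 214889751705000 / 4352754995743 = 49.37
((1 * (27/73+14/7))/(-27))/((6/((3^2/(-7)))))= 173/9198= 0.02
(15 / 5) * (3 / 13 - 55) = -2136 / 13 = -164.31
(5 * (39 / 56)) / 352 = 195 / 19712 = 0.01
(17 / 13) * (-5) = -85 / 13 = -6.54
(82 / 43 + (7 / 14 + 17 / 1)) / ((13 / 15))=22.39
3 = 3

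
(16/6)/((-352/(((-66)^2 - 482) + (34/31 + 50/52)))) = -3124103/106392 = -29.36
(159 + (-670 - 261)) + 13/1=-759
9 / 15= 3 / 5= 0.60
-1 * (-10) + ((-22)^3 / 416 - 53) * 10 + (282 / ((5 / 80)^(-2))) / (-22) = -28408233 / 36608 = -776.01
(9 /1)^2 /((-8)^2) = 81 /64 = 1.27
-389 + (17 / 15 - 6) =-5908 / 15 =-393.87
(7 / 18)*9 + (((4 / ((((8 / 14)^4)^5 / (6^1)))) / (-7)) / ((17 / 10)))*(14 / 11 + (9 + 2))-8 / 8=-1796245.66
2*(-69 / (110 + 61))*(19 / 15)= -1.02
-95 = -95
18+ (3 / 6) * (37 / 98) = 3565 / 196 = 18.19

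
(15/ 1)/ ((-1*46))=-15/ 46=-0.33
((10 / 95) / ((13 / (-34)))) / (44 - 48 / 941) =-15997 / 2553733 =-0.01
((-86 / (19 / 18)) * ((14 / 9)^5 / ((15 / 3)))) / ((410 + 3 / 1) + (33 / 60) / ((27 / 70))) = -26430208 / 73802745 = -0.36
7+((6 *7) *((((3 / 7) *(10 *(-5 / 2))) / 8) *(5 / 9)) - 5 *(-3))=-9.25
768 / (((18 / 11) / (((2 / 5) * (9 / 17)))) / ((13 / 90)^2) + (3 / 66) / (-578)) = 1650435072 / 795905831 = 2.07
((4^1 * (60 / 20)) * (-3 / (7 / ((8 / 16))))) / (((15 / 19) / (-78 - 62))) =456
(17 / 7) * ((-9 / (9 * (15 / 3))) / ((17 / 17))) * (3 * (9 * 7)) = -459 / 5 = -91.80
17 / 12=1.42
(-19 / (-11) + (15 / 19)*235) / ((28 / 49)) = 68488 / 209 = 327.69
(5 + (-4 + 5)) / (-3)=-2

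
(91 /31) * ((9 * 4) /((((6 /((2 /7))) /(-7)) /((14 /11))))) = -44.83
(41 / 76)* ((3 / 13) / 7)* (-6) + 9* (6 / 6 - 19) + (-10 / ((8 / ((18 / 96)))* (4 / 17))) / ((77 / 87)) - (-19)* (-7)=-1442314127 / 4868864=-296.23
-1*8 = -8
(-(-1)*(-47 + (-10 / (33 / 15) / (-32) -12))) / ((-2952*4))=1151 / 230912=0.00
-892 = -892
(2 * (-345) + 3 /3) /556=-689 /556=-1.24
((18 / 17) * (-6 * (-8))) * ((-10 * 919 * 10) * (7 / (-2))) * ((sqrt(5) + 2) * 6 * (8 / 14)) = 1905638400 / 17 + 952819200 * sqrt(5) / 17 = 237423935.38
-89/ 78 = -1.14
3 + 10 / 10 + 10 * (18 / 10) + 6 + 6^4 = 1324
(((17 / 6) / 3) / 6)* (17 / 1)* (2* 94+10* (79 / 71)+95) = 2011729 / 2556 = 787.06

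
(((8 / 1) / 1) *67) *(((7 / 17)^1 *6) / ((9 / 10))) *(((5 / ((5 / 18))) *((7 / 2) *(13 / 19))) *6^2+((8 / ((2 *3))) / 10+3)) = 6650840224 / 2907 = 2287870.73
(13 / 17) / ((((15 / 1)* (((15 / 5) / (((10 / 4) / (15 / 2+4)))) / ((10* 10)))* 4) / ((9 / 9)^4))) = 325 / 3519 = 0.09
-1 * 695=-695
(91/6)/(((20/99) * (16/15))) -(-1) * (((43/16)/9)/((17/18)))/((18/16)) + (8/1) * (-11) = -17.34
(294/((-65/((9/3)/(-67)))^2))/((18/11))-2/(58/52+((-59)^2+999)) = -797838247/2209712606725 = -0.00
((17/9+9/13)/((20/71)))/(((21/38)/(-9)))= -203699/1365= -149.23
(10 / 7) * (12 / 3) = 40 / 7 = 5.71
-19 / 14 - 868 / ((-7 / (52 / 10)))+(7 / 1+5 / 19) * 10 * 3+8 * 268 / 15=4007041 / 3990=1004.27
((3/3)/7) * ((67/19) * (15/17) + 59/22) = 5881/7106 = 0.83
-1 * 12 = -12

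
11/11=1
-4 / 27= -0.15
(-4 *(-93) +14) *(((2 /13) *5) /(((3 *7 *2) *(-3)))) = -1930 /819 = -2.36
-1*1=-1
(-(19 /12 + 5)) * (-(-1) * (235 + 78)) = -24727 /12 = -2060.58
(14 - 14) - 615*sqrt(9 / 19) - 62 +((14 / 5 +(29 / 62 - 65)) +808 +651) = 413933 / 310 - 1845*sqrt(19) / 19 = 912.00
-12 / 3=-4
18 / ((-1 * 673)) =-18 / 673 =-0.03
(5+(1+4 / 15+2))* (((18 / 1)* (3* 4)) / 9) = 992 / 5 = 198.40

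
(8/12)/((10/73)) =73/15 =4.87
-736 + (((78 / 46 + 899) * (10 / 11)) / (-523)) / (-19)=-1850141736 / 2514061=-735.92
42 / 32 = 21 / 16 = 1.31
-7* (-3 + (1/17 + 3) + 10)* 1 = -1197/17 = -70.41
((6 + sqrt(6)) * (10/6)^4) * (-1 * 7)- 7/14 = -17527/54- 4375 * sqrt(6)/81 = -456.88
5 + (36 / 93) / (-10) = 769 / 155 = 4.96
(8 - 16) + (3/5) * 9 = -2.60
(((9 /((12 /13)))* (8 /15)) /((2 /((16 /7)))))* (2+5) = 208 /5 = 41.60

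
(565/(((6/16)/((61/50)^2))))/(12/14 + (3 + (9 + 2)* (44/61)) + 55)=179541971/5347500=33.57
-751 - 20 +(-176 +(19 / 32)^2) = -969367 / 1024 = -946.65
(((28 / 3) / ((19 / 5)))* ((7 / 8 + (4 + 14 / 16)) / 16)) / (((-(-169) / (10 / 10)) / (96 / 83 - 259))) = -17227805 / 12792624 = -1.35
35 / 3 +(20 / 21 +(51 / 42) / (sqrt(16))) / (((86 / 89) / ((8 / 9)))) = 208409 / 16254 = 12.82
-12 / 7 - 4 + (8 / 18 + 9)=235 / 63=3.73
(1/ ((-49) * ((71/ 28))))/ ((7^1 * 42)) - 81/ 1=-5917781/ 73059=-81.00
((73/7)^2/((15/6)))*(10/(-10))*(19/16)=-101251/1960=-51.66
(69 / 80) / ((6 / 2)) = 23 / 80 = 0.29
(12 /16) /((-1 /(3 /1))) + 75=291 /4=72.75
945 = 945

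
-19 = -19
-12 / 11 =-1.09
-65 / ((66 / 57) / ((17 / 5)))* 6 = -12597 / 11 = -1145.18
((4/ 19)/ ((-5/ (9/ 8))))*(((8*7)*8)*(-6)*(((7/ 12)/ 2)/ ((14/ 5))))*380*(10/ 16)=3150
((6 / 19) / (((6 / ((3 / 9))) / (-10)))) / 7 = -10 / 399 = -0.03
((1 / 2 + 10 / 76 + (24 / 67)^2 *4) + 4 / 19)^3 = 1544804416000000 / 620454043297171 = 2.49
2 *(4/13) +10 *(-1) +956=12306/13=946.62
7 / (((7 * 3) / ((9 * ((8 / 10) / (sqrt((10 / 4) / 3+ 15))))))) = 12 * sqrt(570) / 475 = 0.60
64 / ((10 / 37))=1184 / 5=236.80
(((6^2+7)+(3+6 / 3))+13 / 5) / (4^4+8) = 23 / 120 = 0.19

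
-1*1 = -1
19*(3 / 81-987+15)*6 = -997234 / 9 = -110803.78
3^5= 243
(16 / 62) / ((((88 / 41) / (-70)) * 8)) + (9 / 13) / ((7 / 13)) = 2231 / 9548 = 0.23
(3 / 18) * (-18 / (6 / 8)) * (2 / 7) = -8 / 7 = -1.14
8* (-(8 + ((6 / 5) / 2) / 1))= -344 / 5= -68.80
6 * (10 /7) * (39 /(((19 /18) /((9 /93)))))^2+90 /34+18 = 5376325617 /41283599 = 130.23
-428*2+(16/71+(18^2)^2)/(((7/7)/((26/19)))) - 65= 192543683/1349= 142730.68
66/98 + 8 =425/49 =8.67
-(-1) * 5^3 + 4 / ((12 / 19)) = 394 / 3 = 131.33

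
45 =45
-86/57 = -1.51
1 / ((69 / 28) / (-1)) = -28 / 69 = -0.41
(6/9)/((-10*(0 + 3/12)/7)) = -1.87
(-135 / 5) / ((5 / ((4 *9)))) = -972 / 5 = -194.40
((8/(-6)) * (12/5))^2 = 256/25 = 10.24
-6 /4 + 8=13 /2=6.50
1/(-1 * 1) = -1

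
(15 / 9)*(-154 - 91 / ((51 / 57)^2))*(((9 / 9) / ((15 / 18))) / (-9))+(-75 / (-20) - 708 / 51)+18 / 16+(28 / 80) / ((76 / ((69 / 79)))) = 15766064153 / 312328080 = 50.48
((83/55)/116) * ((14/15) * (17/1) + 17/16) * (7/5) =2360603/7656000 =0.31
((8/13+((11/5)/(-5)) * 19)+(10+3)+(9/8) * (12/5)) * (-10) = -5171/65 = -79.55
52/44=13/11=1.18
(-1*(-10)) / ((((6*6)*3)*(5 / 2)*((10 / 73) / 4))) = 146 / 135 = 1.08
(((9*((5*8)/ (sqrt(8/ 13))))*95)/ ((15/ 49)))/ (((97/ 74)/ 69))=142610580*sqrt(26)/ 97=7496640.52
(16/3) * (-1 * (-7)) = 112/3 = 37.33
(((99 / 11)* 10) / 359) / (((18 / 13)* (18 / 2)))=65 / 3231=0.02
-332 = -332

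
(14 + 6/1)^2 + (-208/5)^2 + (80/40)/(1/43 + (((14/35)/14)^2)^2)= 2216.56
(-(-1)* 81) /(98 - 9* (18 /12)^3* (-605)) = 648 /147799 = 0.00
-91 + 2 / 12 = -545 / 6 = -90.83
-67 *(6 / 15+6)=-2144 / 5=-428.80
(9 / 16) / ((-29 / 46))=-207 / 232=-0.89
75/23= 3.26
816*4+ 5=3269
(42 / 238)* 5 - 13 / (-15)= 446 / 255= 1.75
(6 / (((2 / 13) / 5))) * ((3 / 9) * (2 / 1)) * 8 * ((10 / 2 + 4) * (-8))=-74880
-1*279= -279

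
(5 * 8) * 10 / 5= 80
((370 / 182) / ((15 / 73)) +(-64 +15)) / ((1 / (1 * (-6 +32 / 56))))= 405688 / 1911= 212.29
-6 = -6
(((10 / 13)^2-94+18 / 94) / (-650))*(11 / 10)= 8144631 / 51629500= 0.16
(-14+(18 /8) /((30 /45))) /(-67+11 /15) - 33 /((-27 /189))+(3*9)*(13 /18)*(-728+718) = 287547 /7952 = 36.16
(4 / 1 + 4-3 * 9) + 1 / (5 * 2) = -189 / 10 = -18.90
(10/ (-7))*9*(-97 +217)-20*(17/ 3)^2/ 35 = -98356/ 63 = -1561.21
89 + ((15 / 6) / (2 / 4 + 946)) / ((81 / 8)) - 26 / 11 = 146126789 / 1686663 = 86.64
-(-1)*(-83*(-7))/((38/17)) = 9877/38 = 259.92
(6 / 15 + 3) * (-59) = -1003 / 5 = -200.60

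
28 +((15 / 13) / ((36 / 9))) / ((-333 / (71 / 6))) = 969341 / 34632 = 27.99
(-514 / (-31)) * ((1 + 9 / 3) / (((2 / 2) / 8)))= 16448 / 31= 530.58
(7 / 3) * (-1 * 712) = -1661.33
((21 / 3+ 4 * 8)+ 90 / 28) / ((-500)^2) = 591 / 3500000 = 0.00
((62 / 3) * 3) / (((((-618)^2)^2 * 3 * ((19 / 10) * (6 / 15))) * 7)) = 775 / 29100255384312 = 0.00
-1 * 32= -32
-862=-862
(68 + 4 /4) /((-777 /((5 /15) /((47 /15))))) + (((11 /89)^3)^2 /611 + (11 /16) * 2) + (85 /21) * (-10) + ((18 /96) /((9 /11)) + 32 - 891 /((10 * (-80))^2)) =-1039325005386068018963497 /151001841241511594880000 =-6.88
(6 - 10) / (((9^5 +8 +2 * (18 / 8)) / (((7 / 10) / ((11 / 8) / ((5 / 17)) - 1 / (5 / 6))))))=-224 / 16419097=-0.00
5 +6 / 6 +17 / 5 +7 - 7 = 47 / 5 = 9.40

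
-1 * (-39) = 39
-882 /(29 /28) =-24696 /29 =-851.59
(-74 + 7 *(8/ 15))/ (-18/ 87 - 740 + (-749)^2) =-1798/ 14336085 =-0.00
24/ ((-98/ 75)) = -900/ 49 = -18.37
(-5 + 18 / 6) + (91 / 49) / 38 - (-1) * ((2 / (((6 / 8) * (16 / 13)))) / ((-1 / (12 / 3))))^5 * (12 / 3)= -12641910181 / 64638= -195580.16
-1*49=-49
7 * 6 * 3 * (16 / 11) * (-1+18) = 3115.64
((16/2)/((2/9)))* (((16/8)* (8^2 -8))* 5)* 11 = 221760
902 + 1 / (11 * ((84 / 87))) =277845 / 308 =902.09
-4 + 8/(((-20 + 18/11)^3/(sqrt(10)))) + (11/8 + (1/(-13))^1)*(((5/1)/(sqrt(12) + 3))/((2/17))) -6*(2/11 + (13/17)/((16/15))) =-2511151/38896 -1331*sqrt(10)/1030301 + 3825*sqrt(3)/104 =-0.86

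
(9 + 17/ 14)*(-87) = -12441/ 14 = -888.64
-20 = -20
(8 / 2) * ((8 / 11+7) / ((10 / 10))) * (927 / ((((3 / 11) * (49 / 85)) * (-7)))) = -8930100 / 343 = -26035.28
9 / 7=1.29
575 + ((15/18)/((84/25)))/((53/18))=575.08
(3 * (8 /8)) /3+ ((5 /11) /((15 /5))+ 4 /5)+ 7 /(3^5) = 26467 /13365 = 1.98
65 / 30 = 13 / 6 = 2.17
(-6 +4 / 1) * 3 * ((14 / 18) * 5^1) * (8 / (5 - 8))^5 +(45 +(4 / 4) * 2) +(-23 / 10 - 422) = 20187083 / 7290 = 2769.15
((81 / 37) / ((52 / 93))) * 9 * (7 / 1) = 474579 / 1924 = 246.66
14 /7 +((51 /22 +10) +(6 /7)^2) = 16227 /1078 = 15.05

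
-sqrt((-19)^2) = -19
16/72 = 2/9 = 0.22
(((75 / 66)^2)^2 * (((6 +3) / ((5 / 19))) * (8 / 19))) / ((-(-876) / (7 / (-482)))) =-1640625 / 4121265808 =-0.00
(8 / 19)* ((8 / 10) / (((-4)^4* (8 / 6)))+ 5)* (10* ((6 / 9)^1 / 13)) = 337 / 312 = 1.08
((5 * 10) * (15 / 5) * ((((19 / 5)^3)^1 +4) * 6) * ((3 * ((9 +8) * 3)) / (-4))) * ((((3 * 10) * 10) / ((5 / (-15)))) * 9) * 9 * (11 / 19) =1625185550340 / 19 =85536081596.84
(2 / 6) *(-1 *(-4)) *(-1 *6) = -8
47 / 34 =1.38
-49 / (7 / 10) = -70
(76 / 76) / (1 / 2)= 2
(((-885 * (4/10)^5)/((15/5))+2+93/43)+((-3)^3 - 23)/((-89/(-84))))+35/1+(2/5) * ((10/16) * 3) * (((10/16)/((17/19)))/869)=-12492726704361/1130725420000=-11.05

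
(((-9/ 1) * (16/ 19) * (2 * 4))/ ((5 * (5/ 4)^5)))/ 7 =-1179648/ 2078125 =-0.57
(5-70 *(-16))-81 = 1044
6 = 6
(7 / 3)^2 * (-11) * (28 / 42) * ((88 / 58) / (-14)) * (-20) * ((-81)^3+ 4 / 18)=324093843920 / 7047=45990328.36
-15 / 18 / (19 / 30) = -25 / 19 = -1.32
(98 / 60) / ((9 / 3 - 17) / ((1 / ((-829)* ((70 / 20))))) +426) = 49 / 1231410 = 0.00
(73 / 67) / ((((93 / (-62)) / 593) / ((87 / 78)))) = -1255381 / 2613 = -480.44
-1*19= -19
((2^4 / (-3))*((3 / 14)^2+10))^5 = -30305994308178789376 / 68641485507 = -441511340.91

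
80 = 80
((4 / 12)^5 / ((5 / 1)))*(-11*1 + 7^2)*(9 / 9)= 38 / 1215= 0.03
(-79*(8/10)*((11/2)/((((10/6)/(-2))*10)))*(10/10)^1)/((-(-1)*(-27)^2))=1738/30375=0.06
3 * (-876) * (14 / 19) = -36792 / 19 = -1936.42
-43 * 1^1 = -43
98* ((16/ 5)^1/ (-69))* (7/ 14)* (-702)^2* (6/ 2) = -386358336/ 115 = -3359637.70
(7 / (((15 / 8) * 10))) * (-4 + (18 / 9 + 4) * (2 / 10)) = -392 / 375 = -1.05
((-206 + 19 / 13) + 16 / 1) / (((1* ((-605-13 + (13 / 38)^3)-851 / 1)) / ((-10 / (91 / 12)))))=-5379650880 / 31785148031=-0.17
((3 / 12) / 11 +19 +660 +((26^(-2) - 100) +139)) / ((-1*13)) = -1334807 / 24167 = -55.23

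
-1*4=-4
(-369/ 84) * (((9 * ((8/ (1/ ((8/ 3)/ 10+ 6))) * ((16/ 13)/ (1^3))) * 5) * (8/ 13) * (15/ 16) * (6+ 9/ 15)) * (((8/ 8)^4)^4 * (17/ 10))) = -467012304/ 5915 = -78953.90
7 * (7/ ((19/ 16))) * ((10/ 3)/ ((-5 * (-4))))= 6.88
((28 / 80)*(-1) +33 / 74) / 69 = 71 / 51060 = 0.00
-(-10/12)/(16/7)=35/96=0.36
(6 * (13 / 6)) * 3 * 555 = 21645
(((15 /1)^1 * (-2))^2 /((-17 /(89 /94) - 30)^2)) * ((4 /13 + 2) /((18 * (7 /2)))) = 2970375 /207204998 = 0.01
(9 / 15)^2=9 / 25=0.36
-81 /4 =-20.25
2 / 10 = 1 / 5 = 0.20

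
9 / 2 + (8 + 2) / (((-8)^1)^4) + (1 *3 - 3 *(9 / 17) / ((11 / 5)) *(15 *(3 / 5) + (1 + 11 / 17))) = -1197545 / 6510592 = -0.18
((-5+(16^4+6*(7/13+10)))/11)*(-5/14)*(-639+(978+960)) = -5538448875/2002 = -2766457.98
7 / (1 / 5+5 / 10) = 10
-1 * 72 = -72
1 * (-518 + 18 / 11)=-5680 / 11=-516.36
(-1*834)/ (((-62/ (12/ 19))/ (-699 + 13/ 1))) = -5828.09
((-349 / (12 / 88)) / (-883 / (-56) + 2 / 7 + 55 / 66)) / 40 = -53746 / 14185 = -3.79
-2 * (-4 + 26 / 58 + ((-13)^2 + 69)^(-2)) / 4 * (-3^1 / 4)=-17502909 / 13141408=-1.33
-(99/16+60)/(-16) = 1059/256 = 4.14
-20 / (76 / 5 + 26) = -50 / 103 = -0.49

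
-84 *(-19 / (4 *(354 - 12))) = 7 / 6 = 1.17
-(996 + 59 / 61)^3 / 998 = -224922101843375 / 226527038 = -992915.03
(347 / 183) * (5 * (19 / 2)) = 32965 / 366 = 90.07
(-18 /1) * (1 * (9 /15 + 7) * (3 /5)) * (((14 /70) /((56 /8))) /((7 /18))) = -36936 /6125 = -6.03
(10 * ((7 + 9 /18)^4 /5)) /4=50625 /32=1582.03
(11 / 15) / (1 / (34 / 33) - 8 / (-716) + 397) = 66946 / 36331755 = 0.00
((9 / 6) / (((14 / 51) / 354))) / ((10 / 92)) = 622863 / 35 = 17796.09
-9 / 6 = -3 / 2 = -1.50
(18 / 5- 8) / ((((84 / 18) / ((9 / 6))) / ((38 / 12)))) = -627 / 140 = -4.48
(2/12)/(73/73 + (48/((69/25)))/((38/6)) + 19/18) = 1311/37769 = 0.03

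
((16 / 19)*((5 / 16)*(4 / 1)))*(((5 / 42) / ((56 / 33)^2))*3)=27225 / 208544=0.13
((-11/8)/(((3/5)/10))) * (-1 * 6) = 275/2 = 137.50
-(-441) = 441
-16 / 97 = -0.16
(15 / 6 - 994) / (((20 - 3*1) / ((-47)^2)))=-4380447 / 34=-128836.68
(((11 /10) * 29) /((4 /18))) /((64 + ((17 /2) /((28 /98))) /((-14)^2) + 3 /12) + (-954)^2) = 80388 /509701025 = 0.00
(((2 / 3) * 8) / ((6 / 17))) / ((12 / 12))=136 / 9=15.11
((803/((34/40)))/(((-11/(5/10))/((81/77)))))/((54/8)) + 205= 259585/1309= 198.31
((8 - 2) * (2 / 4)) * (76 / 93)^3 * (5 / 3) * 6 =4389760 / 268119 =16.37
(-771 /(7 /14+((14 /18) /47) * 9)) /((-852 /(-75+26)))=-591871 /8662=-68.33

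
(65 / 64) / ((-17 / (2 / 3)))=-65 / 1632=-0.04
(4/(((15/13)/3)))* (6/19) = 3.28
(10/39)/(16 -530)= -5/10023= -0.00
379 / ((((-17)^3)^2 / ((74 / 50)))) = 14023 / 603439225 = 0.00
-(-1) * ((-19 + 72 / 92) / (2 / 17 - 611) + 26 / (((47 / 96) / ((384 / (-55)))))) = -45783101153 / 123488035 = -370.75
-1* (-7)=7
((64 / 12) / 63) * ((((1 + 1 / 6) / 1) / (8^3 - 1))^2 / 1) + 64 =580136260 / 9064629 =64.00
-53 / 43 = -1.23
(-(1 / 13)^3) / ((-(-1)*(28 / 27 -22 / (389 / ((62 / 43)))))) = -451629 / 948067016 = -0.00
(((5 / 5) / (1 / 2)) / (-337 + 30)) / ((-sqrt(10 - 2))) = sqrt(2) / 614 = 0.00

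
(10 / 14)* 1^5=5 / 7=0.71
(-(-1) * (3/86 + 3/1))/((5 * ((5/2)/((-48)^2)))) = 601344/1075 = 559.39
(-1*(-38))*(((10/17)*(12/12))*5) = 1900/17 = 111.76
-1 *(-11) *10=110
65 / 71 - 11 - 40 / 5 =-1284 / 71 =-18.08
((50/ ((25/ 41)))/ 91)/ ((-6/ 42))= -82/ 13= -6.31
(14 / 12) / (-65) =-7 / 390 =-0.02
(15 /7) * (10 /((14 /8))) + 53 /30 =20597 /1470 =14.01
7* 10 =70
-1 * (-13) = 13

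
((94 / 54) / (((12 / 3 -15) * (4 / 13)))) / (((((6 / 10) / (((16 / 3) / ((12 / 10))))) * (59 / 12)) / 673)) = -82240600 / 157707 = -521.48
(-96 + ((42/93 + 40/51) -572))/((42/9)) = -142.88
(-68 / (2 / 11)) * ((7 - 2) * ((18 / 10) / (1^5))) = -3366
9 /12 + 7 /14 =5 /4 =1.25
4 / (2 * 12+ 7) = 4 / 31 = 0.13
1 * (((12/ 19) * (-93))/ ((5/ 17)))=-18972/ 95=-199.71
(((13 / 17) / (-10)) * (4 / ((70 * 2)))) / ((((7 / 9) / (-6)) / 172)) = 60372 / 20825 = 2.90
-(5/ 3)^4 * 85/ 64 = -53125/ 5184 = -10.25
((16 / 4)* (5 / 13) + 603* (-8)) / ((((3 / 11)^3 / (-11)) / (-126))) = -12850230008 / 39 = -329493077.13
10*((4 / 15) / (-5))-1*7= -113 / 15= -7.53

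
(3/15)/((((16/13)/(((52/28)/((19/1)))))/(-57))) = -507/560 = -0.91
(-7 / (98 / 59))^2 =3481 / 196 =17.76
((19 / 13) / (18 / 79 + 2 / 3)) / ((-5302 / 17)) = -76551 / 14612312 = -0.01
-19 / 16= -1.19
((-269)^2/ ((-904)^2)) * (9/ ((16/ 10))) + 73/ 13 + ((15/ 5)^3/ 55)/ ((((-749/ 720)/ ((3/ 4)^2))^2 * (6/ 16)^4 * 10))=3587037029182483/ 524477088239104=6.84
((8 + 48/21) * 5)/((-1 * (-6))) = 60/7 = 8.57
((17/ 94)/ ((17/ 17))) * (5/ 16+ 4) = 0.78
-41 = -41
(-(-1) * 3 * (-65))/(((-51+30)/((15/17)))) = 975/119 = 8.19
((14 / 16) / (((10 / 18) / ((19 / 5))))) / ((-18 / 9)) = -1197 / 400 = -2.99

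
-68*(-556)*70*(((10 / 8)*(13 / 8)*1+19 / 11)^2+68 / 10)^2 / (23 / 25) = 13900657324651980505 / 11034394624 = 1259757131.98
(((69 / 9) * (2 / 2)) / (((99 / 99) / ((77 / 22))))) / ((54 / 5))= 805 / 324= 2.48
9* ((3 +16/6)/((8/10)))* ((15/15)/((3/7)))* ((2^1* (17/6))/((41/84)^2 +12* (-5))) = -14.10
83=83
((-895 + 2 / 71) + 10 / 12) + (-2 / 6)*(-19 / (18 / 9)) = -63259 / 71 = -890.97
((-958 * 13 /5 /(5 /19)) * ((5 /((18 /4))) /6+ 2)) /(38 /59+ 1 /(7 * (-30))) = -11531731484 /356445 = -32352.06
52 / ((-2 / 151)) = -3926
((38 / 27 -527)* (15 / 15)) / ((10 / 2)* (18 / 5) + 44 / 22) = -14191 / 540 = -26.28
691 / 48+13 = 1315 / 48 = 27.40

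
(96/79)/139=96/10981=0.01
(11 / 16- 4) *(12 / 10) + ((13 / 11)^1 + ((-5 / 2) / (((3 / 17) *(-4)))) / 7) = -10567 / 4620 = -2.29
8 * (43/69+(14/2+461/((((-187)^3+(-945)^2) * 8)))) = 1033003705/16938534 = 60.99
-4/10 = -2/5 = -0.40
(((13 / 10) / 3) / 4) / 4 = 13 / 480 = 0.03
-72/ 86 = -36/ 43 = -0.84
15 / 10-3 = -3 / 2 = -1.50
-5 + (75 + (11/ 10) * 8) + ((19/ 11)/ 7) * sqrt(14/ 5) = 19 * sqrt(70)/ 385 + 394/ 5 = 79.21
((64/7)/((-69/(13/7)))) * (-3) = 832/1127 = 0.74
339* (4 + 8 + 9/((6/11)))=19323/2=9661.50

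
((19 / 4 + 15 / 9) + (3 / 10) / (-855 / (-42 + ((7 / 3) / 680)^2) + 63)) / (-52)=-207870488749 / 1683616539280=-0.12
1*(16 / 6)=2.67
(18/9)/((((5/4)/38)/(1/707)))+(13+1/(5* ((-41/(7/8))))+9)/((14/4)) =3693229/579740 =6.37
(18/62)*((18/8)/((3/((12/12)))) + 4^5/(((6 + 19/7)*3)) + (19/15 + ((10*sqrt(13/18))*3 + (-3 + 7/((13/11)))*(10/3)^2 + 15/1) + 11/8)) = 45*sqrt(26)/31 + 25704533/983320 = 33.54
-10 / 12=-5 / 6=-0.83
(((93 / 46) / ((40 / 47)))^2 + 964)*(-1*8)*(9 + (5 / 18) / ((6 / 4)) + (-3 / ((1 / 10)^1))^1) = 161463.55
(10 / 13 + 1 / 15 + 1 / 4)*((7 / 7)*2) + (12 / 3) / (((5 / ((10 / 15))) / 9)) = 2719 / 390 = 6.97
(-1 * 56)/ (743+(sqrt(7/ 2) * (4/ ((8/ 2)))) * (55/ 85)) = -24049424/ 319083475+10472 * sqrt(14)/ 319083475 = -0.08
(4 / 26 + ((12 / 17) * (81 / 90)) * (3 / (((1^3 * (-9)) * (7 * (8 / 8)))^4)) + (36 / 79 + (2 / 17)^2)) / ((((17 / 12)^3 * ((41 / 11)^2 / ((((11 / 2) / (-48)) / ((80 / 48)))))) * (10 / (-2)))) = 478937331228136 / 2207019608493097125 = 0.00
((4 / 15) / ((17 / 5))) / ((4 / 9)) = 3 / 17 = 0.18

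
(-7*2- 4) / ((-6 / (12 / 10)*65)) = 18 / 325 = 0.06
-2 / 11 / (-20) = 1 / 110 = 0.01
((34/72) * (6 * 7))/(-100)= -119/600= -0.20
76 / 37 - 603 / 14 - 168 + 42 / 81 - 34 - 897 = -15937031 / 13986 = -1139.50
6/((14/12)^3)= 3.78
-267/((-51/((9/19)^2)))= 7209/6137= 1.17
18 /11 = 1.64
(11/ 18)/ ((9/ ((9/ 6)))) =11/ 108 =0.10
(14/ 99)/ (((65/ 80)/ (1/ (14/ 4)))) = 64/ 1287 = 0.05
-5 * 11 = -55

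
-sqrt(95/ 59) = -sqrt(5605)/ 59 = -1.27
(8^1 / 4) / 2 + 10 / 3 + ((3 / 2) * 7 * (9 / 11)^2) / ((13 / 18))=66376 / 4719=14.07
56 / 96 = 7 / 12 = 0.58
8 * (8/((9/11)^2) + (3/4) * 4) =9688/81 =119.60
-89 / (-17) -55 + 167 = 1993 / 17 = 117.24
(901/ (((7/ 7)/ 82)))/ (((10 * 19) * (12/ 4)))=129.62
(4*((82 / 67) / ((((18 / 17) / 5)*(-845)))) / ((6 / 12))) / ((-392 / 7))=0.00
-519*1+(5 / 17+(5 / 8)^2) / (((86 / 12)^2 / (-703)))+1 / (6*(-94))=-37468513559 / 70912848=-528.37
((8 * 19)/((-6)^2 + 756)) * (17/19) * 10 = 1.72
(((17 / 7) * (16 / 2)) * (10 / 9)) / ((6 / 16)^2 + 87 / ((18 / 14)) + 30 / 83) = 0.32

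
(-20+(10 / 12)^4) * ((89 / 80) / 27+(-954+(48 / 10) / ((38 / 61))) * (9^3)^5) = 40451636659887397259646607 / 10637568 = 3802714742682481302.08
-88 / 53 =-1.66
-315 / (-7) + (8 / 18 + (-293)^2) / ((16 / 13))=10050865 / 144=69797.67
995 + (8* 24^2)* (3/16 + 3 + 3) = 29507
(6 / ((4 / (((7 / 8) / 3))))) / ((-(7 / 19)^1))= -19 / 16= -1.19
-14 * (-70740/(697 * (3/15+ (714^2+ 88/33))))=14855400/5329947151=0.00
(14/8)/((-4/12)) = -5.25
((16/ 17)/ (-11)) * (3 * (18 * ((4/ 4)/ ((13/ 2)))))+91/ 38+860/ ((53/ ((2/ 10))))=24133537/ 4896034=4.93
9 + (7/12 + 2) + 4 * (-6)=-149/12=-12.42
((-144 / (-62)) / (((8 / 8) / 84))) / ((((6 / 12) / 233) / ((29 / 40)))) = 10216584 / 155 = 65913.45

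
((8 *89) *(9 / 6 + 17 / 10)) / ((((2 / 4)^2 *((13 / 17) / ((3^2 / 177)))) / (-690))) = -320707584 / 767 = -418132.44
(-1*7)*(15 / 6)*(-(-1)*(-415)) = 14525 / 2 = 7262.50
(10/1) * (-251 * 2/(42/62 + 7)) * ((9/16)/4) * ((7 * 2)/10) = -70029/544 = -128.73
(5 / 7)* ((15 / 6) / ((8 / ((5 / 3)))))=125 / 336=0.37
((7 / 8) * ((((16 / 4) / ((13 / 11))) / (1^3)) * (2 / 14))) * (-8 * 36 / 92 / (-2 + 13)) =-36 / 299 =-0.12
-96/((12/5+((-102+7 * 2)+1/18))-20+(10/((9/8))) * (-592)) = 2880/161033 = 0.02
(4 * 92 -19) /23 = 349 /23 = 15.17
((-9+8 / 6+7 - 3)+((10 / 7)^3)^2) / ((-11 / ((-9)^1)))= 5117583 / 1294139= 3.95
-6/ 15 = -2/ 5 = -0.40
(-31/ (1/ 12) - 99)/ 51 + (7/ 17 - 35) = -745/ 17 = -43.82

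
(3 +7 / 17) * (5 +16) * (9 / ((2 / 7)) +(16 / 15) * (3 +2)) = 2639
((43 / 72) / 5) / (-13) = -43 / 4680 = -0.01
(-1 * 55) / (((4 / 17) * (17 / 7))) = -385 / 4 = -96.25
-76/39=-1.95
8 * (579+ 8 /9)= 41752 /9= 4639.11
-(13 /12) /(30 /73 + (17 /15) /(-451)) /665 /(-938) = 0.00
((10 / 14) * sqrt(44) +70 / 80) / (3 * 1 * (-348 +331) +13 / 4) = -40 * sqrt(11) / 1337 - 7 / 382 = -0.12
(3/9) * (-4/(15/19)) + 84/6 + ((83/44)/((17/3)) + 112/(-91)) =4994201/437580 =11.41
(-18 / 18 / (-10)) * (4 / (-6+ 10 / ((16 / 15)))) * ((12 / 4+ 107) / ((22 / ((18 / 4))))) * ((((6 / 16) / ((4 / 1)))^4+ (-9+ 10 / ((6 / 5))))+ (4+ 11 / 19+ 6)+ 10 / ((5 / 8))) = 1548751369 / 22413312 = 69.10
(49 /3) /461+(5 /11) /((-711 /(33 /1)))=522 /36419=0.01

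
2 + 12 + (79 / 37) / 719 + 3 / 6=771645 / 53206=14.50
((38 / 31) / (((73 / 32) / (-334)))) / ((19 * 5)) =-21376 / 11315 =-1.89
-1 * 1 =-1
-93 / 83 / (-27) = 31 / 747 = 0.04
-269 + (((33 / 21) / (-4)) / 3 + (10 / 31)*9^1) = -693257 / 2604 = -266.23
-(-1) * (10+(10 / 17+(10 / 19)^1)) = 3590 / 323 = 11.11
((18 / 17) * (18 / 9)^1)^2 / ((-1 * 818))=-648 / 118201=-0.01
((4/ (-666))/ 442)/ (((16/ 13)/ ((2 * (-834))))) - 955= -7208201/ 7548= -954.98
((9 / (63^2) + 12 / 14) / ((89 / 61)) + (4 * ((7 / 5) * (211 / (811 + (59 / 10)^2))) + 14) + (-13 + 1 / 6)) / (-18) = -2990313217 / 17072844012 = -0.18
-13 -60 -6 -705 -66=-850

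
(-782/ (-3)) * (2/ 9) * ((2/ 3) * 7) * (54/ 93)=43792/ 279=156.96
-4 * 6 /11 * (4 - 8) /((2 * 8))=6 /11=0.55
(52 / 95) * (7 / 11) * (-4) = -1456 / 1045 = -1.39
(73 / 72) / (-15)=-73 / 1080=-0.07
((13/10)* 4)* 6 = 156/5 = 31.20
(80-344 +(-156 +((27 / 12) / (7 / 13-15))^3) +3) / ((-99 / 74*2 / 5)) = 10935634156855 / 14033547264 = 779.25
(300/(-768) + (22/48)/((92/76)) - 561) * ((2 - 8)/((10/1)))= 2477429/7360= 336.61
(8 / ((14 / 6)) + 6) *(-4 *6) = -226.29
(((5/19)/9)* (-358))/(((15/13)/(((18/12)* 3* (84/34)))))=-32578/323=-100.86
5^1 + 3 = 8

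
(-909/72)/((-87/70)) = 3535/348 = 10.16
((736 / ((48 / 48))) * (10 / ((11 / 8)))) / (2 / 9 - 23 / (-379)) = 40167936 / 2123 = 18920.37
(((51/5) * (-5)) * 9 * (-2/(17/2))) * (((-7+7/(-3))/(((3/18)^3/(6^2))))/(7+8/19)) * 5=-248209920/47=-5281062.13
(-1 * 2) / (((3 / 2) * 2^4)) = -1 / 12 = -0.08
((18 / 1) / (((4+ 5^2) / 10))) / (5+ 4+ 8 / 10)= 900 / 1421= 0.63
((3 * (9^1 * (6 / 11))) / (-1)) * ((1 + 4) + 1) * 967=-939924 / 11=-85447.64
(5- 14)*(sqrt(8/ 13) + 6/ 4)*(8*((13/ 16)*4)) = -351- 36*sqrt(26) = -534.56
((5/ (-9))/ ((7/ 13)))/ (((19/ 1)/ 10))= -650/ 1197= -0.54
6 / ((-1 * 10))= -3 / 5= -0.60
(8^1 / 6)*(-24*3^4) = -2592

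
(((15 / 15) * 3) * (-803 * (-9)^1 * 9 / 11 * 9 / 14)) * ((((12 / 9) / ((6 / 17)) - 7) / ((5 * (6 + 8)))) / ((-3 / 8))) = 342954 / 245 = 1399.81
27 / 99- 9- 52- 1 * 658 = -7906 / 11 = -718.73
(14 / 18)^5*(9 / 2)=16807 / 13122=1.28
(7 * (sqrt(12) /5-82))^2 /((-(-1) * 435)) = 8237488 /10875-16072 * sqrt(3) /2175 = 744.67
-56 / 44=-14 / 11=-1.27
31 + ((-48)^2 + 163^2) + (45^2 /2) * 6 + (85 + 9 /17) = 596097 /17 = 35064.53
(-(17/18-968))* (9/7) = 17407/14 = 1243.36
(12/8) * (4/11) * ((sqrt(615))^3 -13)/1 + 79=791/11 + 3690 * sqrt(615)/11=8390.91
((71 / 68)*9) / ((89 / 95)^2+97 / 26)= 24990225 / 12255538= 2.04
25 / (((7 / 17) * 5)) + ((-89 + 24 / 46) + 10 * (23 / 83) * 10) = -649770 / 13363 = -48.62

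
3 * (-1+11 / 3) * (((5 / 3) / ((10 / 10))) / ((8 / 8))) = 40 / 3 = 13.33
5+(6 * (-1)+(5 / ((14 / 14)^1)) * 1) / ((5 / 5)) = 4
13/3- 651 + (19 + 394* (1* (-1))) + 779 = -728/3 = -242.67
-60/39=-20/13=-1.54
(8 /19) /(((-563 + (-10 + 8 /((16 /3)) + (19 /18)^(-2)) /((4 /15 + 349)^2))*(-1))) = 8343924784 /11156871661831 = 0.00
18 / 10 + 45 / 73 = 882 / 365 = 2.42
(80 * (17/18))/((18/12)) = 1360/27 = 50.37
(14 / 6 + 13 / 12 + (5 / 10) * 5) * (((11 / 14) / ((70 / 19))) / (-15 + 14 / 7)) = -14839 / 152880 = -0.10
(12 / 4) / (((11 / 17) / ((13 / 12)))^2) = 8.41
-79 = -79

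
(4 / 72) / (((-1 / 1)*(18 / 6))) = -1 / 54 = -0.02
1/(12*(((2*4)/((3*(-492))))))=-123/8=-15.38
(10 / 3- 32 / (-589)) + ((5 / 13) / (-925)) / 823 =11848177823 / 3497449605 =3.39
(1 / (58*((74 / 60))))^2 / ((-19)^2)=225 / 415629769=0.00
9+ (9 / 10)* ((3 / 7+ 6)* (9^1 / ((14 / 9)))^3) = 43392465 / 38416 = 1129.54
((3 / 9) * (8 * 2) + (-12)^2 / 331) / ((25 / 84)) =160384 / 8275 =19.38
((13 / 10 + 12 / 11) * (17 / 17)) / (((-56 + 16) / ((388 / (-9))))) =25511 / 9900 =2.58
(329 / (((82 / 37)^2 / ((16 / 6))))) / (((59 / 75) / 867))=19524883350 / 99179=196865.10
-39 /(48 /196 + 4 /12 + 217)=-5733 /31984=-0.18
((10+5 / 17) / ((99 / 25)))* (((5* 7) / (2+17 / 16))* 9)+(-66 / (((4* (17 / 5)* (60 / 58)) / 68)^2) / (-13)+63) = 6548855 / 14586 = 448.98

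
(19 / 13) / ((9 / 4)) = 76 / 117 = 0.65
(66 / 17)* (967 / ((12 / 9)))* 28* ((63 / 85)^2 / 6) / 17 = 886583313 / 2088025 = 424.60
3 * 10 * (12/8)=45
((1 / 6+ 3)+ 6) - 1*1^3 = 49 / 6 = 8.17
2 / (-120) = -1 / 60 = -0.02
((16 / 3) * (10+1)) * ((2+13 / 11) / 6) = 31.11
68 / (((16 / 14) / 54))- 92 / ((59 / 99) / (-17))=344403 / 59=5837.34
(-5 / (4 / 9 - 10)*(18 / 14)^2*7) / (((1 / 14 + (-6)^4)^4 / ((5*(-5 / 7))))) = -285768 / 37289480474809415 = -0.00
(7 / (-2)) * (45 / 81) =-35 / 18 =-1.94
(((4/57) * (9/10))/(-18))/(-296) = 1/84360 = 0.00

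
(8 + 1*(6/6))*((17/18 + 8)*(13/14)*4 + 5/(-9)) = 294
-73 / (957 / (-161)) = 11753 / 957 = 12.28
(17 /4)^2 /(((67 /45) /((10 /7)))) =65025 /3752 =17.33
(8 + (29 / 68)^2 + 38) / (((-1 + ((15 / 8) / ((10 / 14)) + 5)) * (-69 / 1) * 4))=-213545 / 8454984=-0.03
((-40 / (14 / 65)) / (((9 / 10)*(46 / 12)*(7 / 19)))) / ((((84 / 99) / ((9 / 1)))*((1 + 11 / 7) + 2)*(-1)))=3056625 / 9016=339.02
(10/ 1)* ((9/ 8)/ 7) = 45/ 28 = 1.61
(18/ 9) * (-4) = -8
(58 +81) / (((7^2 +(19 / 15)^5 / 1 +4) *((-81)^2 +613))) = 105553125 / 306494615476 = 0.00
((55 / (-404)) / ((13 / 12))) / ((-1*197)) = 165 / 258661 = 0.00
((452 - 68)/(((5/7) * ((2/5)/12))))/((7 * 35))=2304/35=65.83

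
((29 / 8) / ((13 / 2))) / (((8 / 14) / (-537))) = -109011 / 208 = -524.09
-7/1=-7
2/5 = 0.40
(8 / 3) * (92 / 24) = 92 / 9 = 10.22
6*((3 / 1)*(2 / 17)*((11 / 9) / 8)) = 11 / 34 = 0.32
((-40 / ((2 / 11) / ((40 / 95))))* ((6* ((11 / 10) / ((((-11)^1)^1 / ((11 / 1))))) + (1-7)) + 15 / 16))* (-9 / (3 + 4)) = -184734 / 133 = -1388.98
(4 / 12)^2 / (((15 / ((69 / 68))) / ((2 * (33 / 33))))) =0.02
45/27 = 5/3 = 1.67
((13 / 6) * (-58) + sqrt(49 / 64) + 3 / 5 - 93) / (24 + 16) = -26063 / 4800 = -5.43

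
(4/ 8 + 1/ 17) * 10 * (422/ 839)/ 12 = 20045/ 85578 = 0.23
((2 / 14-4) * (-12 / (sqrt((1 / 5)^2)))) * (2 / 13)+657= 63027 / 91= 692.60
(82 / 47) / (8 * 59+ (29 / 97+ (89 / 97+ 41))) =0.00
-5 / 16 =-0.31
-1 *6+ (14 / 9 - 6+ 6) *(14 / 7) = -26 / 9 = -2.89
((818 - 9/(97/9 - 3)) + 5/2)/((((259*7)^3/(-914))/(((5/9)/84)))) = -4368463/5256080370954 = -0.00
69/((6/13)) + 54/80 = 150.18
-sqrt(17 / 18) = -sqrt(34) / 6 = -0.97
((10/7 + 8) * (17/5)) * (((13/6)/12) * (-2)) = -2431/210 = -11.58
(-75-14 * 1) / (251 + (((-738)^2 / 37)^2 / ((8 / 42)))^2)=-166800329 / 2425322531325284440786907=-0.00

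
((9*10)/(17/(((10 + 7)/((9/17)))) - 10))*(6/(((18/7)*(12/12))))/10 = -51/23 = -2.22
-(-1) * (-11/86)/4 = -11/344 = -0.03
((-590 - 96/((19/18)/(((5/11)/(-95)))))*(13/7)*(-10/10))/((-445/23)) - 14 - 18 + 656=7018663522/12369665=567.41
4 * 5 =20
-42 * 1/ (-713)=42/ 713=0.06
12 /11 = 1.09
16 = 16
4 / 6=2 / 3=0.67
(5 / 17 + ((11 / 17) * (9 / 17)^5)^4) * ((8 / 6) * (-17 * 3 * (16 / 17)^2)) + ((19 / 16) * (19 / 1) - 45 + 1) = -3615071363152139897365982294166855 / 92330038597574438063033119856912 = -39.15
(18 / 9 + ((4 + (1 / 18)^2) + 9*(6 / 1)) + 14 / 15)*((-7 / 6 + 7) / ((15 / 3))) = 691019 / 9720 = 71.09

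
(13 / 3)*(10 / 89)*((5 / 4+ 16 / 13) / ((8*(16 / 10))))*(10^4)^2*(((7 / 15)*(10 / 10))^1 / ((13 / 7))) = 8230468750 / 3471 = 2371209.67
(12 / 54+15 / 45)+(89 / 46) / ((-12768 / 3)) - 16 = -27213665 / 1761984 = -15.44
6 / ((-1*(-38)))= 3 / 19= 0.16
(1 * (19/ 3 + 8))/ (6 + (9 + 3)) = 43/ 54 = 0.80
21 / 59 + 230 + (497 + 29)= 756.36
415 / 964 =0.43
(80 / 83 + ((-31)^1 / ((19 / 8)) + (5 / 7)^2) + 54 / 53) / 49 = -43246941 / 200677981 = -0.22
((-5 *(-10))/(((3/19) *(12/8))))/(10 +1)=1900/99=19.19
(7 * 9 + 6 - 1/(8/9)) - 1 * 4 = 511/8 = 63.88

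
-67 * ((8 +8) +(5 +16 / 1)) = -2479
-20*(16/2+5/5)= -180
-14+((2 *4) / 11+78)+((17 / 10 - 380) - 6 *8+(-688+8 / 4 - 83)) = -124363 / 110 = -1130.57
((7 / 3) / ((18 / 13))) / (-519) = -91 / 28026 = -0.00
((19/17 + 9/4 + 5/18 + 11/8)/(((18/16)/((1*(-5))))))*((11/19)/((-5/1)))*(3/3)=67595/26163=2.58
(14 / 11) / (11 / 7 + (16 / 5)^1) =490 / 1837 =0.27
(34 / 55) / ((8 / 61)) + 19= 5217 / 220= 23.71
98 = 98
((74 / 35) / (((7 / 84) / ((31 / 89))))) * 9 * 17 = 4211784 / 3115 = 1352.10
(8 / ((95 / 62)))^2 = 246016 / 9025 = 27.26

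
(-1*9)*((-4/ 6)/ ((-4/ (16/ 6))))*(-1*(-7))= -28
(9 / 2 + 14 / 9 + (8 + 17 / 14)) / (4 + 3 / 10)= 3.55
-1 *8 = -8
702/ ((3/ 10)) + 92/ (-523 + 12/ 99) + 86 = 41857594/ 17255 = 2425.82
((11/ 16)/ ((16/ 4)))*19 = 209/ 64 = 3.27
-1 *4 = -4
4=4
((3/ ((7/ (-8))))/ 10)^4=0.01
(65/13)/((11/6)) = 30/11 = 2.73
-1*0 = 0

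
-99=-99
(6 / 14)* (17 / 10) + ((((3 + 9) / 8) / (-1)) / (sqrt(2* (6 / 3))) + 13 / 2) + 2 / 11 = 10257 / 1540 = 6.66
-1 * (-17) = 17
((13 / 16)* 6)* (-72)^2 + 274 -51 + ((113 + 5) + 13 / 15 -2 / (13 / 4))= 4994584 / 195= 25613.25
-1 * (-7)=7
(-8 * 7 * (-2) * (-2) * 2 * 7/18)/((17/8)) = -12544/153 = -81.99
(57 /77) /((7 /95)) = 5415 /539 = 10.05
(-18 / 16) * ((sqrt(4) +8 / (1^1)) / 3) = -15 / 4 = -3.75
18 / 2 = 9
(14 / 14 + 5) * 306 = 1836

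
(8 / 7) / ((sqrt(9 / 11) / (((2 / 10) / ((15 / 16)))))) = 128 * sqrt(11) / 1575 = 0.27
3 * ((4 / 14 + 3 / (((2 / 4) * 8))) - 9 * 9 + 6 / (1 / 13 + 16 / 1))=-1397301 / 5852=-238.77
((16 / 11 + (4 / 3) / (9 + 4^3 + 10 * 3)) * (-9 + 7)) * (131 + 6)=-1366712 / 3399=-402.09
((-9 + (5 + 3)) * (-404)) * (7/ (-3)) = -2828/ 3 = -942.67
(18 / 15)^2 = 36 / 25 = 1.44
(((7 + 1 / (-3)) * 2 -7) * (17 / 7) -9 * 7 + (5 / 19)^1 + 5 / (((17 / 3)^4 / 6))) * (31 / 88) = -48891951475 / 2932589352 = -16.67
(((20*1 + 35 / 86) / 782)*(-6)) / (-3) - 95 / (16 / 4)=-23.70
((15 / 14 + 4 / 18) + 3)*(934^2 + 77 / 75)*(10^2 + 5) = 35395886357 / 90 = 393287626.19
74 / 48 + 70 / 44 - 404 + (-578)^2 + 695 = 88275827 / 264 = 334378.13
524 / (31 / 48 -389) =-25152 / 18641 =-1.35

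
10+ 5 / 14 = 145 / 14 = 10.36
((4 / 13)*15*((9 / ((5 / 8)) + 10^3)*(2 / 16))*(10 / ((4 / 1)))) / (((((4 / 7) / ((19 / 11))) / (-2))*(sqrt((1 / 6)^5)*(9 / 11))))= -5059320*sqrt(6) / 13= -953288.65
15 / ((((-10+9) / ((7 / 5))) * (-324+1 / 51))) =1071 / 16523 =0.06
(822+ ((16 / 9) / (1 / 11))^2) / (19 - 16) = 97558 / 243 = 401.47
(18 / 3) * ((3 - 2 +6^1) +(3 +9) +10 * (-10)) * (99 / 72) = -2673 / 4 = -668.25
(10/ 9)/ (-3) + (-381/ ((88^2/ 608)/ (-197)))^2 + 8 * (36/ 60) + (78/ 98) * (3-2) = 13453011686292523/ 387400860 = 34726334.08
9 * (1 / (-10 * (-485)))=9 / 4850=0.00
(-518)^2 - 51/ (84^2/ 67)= 631096909/ 2352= 268323.52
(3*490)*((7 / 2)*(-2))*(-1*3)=30870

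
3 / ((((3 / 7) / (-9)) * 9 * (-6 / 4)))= 14 / 3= 4.67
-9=-9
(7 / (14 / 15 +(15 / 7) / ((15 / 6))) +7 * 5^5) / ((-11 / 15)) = -61698525 / 2068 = -29834.88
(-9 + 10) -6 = -5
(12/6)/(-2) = -1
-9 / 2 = -4.50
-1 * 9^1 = -9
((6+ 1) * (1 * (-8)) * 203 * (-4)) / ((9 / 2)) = 90944 / 9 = 10104.89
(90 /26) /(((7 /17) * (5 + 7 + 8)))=153 /364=0.42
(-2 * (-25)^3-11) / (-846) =-3471 / 94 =-36.93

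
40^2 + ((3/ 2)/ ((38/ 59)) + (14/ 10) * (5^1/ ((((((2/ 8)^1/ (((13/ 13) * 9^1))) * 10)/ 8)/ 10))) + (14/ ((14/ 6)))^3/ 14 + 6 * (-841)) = -751313/ 532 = -1412.24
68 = 68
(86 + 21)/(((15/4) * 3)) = 428/45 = 9.51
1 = 1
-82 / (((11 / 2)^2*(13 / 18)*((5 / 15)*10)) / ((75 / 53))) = -132840 / 83369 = -1.59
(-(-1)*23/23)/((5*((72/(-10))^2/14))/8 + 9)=35/396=0.09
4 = 4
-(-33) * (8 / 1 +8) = 528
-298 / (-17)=298 / 17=17.53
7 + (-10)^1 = -3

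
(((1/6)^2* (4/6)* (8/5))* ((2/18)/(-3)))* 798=-1064/1215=-0.88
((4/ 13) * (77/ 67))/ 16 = 77/ 3484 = 0.02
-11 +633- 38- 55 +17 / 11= 5836 / 11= 530.55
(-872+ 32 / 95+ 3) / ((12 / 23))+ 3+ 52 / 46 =-1660.81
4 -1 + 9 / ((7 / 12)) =129 / 7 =18.43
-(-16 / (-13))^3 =-4096 / 2197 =-1.86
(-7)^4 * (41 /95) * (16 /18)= 921.09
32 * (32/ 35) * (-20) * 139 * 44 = -3578733.71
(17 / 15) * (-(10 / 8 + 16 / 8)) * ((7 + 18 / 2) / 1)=-884 / 15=-58.93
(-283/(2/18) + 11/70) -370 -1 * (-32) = -201939/70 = -2884.84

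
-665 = -665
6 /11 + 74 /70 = 617 /385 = 1.60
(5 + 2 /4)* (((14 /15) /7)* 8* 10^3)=17600 /3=5866.67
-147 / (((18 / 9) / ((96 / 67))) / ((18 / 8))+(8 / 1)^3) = -2268 / 7909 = -0.29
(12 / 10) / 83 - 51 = -21159 / 415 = -50.99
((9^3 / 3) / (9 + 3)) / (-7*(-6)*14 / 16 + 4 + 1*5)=0.44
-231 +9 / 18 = -461 / 2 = -230.50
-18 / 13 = -1.38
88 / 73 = 1.21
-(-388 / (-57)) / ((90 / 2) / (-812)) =315056 / 2565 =122.83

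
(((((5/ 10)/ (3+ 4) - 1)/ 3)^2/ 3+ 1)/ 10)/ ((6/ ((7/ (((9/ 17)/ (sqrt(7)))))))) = 92837 * sqrt(7)/ 408240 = 0.60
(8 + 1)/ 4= 9/ 4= 2.25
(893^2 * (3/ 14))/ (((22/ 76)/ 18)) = 818182674/ 77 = 10625749.01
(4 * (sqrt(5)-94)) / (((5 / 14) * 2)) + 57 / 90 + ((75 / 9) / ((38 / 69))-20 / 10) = -146101 / 285 + 28 * sqrt(5) / 5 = -500.11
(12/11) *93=1116/11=101.45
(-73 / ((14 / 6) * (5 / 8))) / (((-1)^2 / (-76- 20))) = 168192 / 35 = 4805.49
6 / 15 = 0.40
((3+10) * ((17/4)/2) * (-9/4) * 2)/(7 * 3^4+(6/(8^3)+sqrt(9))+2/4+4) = -10608/49025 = -0.22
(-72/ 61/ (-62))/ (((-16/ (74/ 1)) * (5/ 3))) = -999/ 18910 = -0.05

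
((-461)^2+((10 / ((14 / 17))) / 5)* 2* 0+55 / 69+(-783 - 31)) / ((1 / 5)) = 73039190 / 69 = 1058538.99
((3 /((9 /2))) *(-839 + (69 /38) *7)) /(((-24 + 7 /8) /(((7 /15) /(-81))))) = -1758344 /12812175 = -0.14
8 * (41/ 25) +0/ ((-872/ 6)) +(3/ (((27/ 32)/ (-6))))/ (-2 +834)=12767/ 975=13.09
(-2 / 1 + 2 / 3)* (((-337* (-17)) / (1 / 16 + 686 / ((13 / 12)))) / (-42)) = 0.29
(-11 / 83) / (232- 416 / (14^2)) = -0.00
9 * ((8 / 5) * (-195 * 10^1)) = -28080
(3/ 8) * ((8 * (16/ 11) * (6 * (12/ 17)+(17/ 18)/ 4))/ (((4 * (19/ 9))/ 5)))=82095/ 7106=11.55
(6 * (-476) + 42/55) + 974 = -103468/55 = -1881.24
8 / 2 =4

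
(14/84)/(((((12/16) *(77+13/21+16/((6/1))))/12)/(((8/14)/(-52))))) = -0.00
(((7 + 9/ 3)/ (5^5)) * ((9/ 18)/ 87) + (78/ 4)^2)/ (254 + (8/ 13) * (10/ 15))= 1075156927/ 719345000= 1.49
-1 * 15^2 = -225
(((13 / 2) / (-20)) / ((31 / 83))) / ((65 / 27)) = -2241 / 6200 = -0.36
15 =15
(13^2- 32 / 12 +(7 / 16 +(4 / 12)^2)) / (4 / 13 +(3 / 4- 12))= -312403 / 20484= -15.25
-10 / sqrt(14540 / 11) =-sqrt(39985) / 727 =-0.28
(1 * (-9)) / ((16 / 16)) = -9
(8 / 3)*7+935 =2861 / 3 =953.67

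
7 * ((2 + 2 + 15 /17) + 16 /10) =3857 /85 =45.38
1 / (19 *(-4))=-1 / 76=-0.01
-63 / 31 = -2.03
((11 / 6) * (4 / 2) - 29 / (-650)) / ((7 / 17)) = 123029 / 13650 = 9.01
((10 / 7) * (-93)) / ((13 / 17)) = -173.74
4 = 4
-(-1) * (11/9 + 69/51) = 394/153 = 2.58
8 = 8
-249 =-249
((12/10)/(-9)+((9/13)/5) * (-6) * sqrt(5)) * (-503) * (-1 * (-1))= 1006/15+27162 * sqrt(5)/65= 1001.47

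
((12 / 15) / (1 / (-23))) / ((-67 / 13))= 1196 / 335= 3.57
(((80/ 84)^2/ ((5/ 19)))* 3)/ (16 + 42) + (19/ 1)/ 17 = 1.30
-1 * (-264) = 264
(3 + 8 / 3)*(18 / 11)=102 / 11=9.27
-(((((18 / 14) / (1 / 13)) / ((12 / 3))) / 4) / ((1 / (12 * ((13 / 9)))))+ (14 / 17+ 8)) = -12819 / 476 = -26.93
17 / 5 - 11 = -38 / 5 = -7.60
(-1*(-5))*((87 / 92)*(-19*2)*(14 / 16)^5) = -138909855 / 1507328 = -92.16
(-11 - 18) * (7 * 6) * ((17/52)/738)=-3451/6396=-0.54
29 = 29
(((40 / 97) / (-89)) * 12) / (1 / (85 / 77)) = -40800 / 664741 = -0.06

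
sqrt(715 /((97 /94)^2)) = 94 * sqrt(715) /97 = 25.91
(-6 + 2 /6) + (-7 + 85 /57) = -637 /57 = -11.18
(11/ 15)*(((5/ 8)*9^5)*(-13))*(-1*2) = 2814669/ 4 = 703667.25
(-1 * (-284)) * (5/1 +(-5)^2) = 8520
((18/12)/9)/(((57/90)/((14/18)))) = 35/171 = 0.20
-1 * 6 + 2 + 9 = 5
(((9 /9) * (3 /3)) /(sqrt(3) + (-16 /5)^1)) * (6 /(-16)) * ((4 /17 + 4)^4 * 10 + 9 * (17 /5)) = 829.78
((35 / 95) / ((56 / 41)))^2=1681 / 23104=0.07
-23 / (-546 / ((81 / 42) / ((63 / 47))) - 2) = 1081 / 17930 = 0.06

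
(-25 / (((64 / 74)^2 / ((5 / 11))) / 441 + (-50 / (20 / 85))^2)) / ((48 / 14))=-176087625 / 1090485596362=-0.00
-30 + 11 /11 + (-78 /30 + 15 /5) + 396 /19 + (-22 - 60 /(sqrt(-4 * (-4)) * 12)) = -11783 /380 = -31.01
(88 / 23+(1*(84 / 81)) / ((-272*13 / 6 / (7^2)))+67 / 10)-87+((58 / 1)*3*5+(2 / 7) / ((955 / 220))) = 242668872059 / 305818695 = 793.51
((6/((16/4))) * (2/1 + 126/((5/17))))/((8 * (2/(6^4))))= 261468/5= 52293.60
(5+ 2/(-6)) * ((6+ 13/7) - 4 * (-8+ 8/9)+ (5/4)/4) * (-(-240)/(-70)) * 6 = -73814/21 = -3514.95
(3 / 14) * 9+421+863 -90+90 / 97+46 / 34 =27661861 / 23086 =1198.21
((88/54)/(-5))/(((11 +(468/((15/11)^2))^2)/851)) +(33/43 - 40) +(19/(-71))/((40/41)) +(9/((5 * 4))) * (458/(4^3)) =-6891736566992477/189902506700160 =-36.29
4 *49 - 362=-166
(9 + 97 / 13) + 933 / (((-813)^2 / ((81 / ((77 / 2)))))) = 1210379120 / 73514441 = 16.46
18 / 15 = 6 / 5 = 1.20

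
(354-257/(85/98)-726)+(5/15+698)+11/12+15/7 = 78747/2380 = 33.09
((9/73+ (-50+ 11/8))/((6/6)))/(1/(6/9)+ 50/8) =-28325/4526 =-6.26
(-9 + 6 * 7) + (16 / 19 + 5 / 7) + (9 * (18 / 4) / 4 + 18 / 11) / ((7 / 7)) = 542103 / 11704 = 46.32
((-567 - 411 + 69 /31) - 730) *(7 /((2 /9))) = -3331377 /62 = -53731.89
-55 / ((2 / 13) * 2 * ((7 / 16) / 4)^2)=-732160 / 49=-14942.04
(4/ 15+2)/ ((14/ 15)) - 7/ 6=53/ 42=1.26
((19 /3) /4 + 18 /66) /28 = 0.07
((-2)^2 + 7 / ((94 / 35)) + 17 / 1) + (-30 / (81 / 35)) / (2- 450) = 959783 / 40608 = 23.64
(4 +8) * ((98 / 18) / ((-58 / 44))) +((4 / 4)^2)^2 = -48.56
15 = 15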